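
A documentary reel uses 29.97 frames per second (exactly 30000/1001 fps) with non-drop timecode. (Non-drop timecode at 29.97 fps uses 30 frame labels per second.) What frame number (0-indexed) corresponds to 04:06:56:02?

Total seconds to the label: (4 × 3600 + 6 × 60 + 56) = 14816.
Frame index = 14816 × 30 + 2 = 444482.

frame 444482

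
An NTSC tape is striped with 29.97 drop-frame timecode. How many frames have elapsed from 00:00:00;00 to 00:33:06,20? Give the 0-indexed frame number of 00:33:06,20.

59540

Complete 10-minute blocks: 3, each 17982 frames → 53946.
Remaining 3 whole minutes in the current block: 1800 + 2 × 1798 = 5396 frames.
Within the current minute: 6 × 30 + 20 − 2 = 198 (labels ;00/;01 skipped at this minute). Total = 53946 + 5396 + 198 = 59540.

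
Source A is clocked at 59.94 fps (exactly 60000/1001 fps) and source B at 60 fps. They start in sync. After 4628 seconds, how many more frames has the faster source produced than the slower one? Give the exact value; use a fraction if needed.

A emits 60000/1001 × 4628 = 21360000/77 frames; B emits 60 × 4628 = 277680.
Difference = 21360/77 frames (≈ 277.4026); B is ahead of A.

21360/77 frames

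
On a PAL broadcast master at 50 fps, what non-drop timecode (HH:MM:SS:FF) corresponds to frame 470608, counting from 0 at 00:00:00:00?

02:36:52:08

470608 ÷ 50 = 9412 full seconds, remainder 8 frames.
9412 s = 2 h 36 min 52 s.
Timecode: 02:36:52:08.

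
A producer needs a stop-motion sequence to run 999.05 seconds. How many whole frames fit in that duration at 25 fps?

Frames = 999.05 × 25 = 99905/4 ≈ 24976.2500.
Complete frames: 24976.

24976 frames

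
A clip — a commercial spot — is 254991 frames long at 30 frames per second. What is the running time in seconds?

Running time = 254991 / (30) = 8499.7 s.

8499.7 seconds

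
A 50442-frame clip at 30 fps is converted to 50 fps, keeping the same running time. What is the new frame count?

84070 frames

Target frames = source frames × (target rate / source rate) = 50442 × (50)/(30) = 50442 × 5/3 = 84070.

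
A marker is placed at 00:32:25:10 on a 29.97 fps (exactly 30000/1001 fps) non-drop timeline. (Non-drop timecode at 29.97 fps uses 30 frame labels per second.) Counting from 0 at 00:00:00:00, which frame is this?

58360

Total seconds to the label: (0 × 3600 + 32 × 60 + 25) = 1945.
Frame index = 1945 × 30 + 10 = 58360.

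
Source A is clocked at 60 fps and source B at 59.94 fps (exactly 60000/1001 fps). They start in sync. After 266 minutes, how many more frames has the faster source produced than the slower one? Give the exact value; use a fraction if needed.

136800/143 frames

266 min = 15960 s.
A emits 60 × 15960 = 957600 frames; B emits 60000/1001 × 15960 = 136800000/143.
Difference = 136800/143 frames (≈ 956.6434); B is behind A.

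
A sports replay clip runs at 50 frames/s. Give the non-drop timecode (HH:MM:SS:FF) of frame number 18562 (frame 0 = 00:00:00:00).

18562 ÷ 50 = 371 full seconds, remainder 12 frames.
371 s = 0 h 6 min 11 s.
Timecode: 00:06:11:12.

00:06:11:12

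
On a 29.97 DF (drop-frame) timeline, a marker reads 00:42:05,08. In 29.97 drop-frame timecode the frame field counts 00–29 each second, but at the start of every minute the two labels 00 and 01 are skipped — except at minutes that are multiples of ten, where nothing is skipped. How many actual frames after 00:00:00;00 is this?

75682

As if non-drop at 30 labels/s: (0 × 3600 + 42 × 60 + 5) × 30 + 8 = 75758.
Minute boundaries passed: 42; those not divisible by 10: 42 − 4 = 38; dropped labels = 2 × 38 = 76.
Actual frame index = 75758 − 76 = 75682.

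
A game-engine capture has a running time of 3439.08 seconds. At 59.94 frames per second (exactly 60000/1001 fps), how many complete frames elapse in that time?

206138 frames

Frames = 3439.08 × 60000/1001 = 206344800/1001 ≈ 206138.6613.
Complete frames: 206138.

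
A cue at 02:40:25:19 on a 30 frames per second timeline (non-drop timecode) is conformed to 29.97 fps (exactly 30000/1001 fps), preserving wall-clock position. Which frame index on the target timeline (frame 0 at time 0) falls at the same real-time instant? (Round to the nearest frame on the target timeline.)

frame 288481

Source frame index: (2×3600 + 40×60 + 25) × 30 + 19 = 288769.
Real time: 288769 / (30) = 288769/30 s.
Target frame: (288769/30) × (30000/1001) = 22213000/77 ≈ 288480.519 → 288481.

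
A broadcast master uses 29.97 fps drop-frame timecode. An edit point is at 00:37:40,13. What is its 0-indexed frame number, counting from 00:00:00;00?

67745

As if non-drop at 30 labels/s: (0 × 3600 + 37 × 60 + 40) × 30 + 13 = 67813.
Minute boundaries passed: 37; those not divisible by 10: 37 − 3 = 34; dropped labels = 2 × 34 = 68.
Actual frame index = 67813 − 68 = 67745.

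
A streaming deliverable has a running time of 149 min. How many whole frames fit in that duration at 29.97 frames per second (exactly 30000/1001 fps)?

149 min = 8940 s.
Frames = 8940 × 30000/1001 = 268200000/1001 ≈ 267932.0679.
Complete frames: 267932.

267932 frames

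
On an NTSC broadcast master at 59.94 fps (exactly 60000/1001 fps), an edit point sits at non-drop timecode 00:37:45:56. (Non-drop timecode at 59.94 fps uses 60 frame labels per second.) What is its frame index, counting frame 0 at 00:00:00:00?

135956

Total seconds to the label: (0 × 3600 + 37 × 60 + 45) = 2265.
Frame index = 2265 × 60 + 56 = 135956.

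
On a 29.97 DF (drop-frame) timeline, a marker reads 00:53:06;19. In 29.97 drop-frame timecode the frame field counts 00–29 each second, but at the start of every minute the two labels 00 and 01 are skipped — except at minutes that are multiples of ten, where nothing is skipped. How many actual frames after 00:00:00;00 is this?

95503

As if non-drop at 30 labels/s: (0 × 3600 + 53 × 60 + 6) × 30 + 19 = 95599.
Minute boundaries passed: 53; those not divisible by 10: 53 − 5 = 48; dropped labels = 2 × 48 = 96.
Actual frame index = 95599 − 96 = 95503.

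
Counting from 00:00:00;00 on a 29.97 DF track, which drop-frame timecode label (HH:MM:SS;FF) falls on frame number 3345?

00:01:51;17

Each 10-minute DF block holds 10 × 60 × 30 − 9 × 2 = 17982 frames. 3345 ÷ 17982 → 0 full blocks, remainder 3345.
Within the partial block the first minute is 1800 frames and each further minute 1798, so 1 further minute boundary passed. Total skipped labels = 18 × 0 + 2 × 1 = 2.
Non-drop label index = 3345 + 2 = 3347; at 30 labels/s that is 00:01:51:17, i.e. DF 00:01:51;17.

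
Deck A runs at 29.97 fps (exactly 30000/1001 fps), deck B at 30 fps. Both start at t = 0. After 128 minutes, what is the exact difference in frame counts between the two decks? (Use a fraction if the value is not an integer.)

230400/1001 frames

128 min = 7680 s.
A emits 30000/1001 × 7680 = 230400000/1001 frames; B emits 30 × 7680 = 230400.
Difference = 230400/1001 frames (≈ 230.1698); B is ahead of A.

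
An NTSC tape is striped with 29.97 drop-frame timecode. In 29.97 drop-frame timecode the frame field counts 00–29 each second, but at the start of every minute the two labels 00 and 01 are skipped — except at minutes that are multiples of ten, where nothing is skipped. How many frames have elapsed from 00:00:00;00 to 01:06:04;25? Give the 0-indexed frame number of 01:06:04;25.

118825

As if non-drop at 30 labels/s: (1 × 3600 + 6 × 60 + 4) × 30 + 25 = 118945.
Minute boundaries passed: 66; those not divisible by 10: 66 − 6 = 60; dropped labels = 2 × 60 = 120.
Actual frame index = 118945 − 120 = 118825.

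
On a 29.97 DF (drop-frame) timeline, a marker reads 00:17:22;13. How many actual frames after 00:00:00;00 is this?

31241

As if non-drop at 30 labels/s: (0 × 3600 + 17 × 60 + 22) × 30 + 13 = 31273.
Minute boundaries passed: 17; those not divisible by 10: 17 − 1 = 16; dropped labels = 2 × 16 = 32.
Actual frame index = 31273 − 32 = 31241.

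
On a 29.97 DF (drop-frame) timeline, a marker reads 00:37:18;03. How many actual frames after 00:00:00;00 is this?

As if non-drop at 30 labels/s: (0 × 3600 + 37 × 60 + 18) × 30 + 3 = 67143.
Minute boundaries passed: 37; those not divisible by 10: 37 − 3 = 34; dropped labels = 2 × 34 = 68.
Actual frame index = 67143 − 68 = 67075.

67075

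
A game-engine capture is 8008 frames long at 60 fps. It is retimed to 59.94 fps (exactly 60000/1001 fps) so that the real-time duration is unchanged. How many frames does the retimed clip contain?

Target frames = source frames × (target rate / source rate) = 8008 × (60000/1001)/(60) = 8008 × 1000/1001 = 8000.

8000 frames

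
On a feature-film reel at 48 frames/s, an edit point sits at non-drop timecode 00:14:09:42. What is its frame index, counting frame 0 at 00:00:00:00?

Total seconds to the label: (0 × 3600 + 14 × 60 + 9) = 849.
Frame index = 849 × 48 + 42 = 40794.

frame 40794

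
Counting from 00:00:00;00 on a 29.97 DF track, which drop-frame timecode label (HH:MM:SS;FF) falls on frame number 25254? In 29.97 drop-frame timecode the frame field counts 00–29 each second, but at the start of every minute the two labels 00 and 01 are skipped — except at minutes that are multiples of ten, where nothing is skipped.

00:14:02;20

Ten DF minutes hold 17982 frames, so frame 25254 lies in block 1 (frames 17982–35963) with 7272 frames into that block.
The block's first minute is 1800 frames and the rest 1798 each; 7272 frames reaches minute 4, so 1 × 18 + 4 × 2 = 26 labels have been skipped so far.
Adding those back, label number 25254 + 26 = 25280 at 30 labels/s is 842 s + 20 f = 0 h 14 min 2 s frame 20, i.e. 00:14:02;20.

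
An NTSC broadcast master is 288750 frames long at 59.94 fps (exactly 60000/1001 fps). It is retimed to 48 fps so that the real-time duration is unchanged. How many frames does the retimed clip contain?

Target frames = source frames × (target rate / source rate) = 288750 × (48)/(60000/1001) = 288750 × 1001/1250 = 231231.

231231 frames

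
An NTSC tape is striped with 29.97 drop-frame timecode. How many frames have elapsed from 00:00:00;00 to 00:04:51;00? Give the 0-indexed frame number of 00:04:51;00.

8722

As if non-drop at 30 labels/s: (0 × 3600 + 4 × 60 + 51) × 30 + 0 = 8730.
Minute boundaries passed: 4; those not divisible by 10: 4 − 0 = 4; dropped labels = 2 × 4 = 8.
Actual frame index = 8730 − 8 = 8722.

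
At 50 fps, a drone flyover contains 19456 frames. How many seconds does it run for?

389.12 seconds

Running time = 19456 / (50) = 389.12 s.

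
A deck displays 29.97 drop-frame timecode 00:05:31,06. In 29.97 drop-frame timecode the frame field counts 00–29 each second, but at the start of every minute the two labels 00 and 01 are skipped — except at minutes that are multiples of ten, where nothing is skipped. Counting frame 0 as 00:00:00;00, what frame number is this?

9926

Complete 10-minute blocks: 0, each 17982 frames → 0.
Remaining 5 whole minutes in the current block: 1800 + 4 × 1798 = 8992 frames.
Within the current minute: 31 × 30 + 6 − 2 = 934 (labels ;00/;01 skipped at this minute). Total = 0 + 8992 + 934 = 9926.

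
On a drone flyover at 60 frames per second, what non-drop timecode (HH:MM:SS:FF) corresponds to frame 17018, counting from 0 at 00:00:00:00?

00:04:43:38

17018 ÷ 60 = 283 full seconds, remainder 38 frames.
283 s = 0 h 4 min 43 s.
Timecode: 00:04:43:38.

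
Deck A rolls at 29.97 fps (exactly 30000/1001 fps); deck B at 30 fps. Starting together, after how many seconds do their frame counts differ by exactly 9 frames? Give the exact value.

300.3 seconds

The gap grows by |30 − 30000/1001| = 30/1001 frames per second.
Time for a 9-frame gap: 9 ÷ (30/1001) = 300.3 s.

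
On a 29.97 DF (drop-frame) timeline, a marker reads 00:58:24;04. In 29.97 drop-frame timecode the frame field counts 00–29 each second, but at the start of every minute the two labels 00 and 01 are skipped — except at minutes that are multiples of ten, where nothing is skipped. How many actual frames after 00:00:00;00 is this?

105018

As if non-drop at 30 labels/s: (0 × 3600 + 58 × 60 + 24) × 30 + 4 = 105124.
Minute boundaries passed: 58; those not divisible by 10: 58 − 5 = 53; dropped labels = 2 × 53 = 106.
Actual frame index = 105124 − 106 = 105018.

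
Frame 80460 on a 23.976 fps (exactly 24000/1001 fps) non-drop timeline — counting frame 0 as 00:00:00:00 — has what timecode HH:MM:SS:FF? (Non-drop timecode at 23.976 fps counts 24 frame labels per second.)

00:55:52:12

80460 ÷ 24 = 3352 full seconds, remainder 12 frames.
3352 s = 0 h 55 min 52 s.
Timecode: 00:55:52:12.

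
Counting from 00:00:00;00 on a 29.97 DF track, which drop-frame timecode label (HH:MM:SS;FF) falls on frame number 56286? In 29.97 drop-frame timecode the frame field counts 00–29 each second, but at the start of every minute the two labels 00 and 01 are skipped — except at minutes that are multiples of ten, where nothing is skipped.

00:31:18;02

Each 10-minute DF block holds 10 × 60 × 30 − 9 × 2 = 17982 frames. 56286 ÷ 17982 → 3 full blocks, remainder 2340.
Within the partial block the first minute is 1800 frames and each further minute 1798, so 1 further minute boundary passed. Total skipped labels = 18 × 3 + 2 × 1 = 56.
Non-drop label index = 56286 + 56 = 56342; at 30 labels/s that is 00:31:18:02, i.e. DF 00:31:18;02.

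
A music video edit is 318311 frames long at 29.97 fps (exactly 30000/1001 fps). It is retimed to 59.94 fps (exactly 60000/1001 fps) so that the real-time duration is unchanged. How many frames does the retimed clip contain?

Frames at target rate = 318311 × (60000/1001) / (30000/1001) = 636622.

636622 frames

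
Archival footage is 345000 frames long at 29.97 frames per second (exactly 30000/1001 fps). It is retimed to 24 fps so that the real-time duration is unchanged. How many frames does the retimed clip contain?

Target frames = source frames × (target rate / source rate) = 345000 × (24)/(30000/1001) = 345000 × 1001/1250 = 276276.

276276 frames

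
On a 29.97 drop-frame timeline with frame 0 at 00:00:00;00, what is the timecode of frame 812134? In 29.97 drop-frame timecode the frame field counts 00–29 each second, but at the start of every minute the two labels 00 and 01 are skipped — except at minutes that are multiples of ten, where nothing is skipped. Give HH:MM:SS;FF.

Ten DF minutes hold 17982 frames, so frame 812134 lies in block 45 (frames 809190–827171) with 2944 frames into that block.
The block's first minute is 1800 frames and the rest 1798 each; 2944 frames reaches minute 1, so 45 × 18 + 1 × 2 = 812 labels have been skipped so far.
Adding those back, label number 812134 + 812 = 812946 at 30 labels/s is 27098 s + 6 f = 7 h 31 min 38 s frame 6, i.e. 07:31:38;06.

07:31:38;06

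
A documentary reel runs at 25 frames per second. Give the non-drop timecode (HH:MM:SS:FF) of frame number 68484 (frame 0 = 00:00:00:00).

00:45:39:09

68484 ÷ 25 = 2739 full seconds, remainder 9 frames.
2739 s = 0 h 45 min 39 s.
Timecode: 00:45:39:09.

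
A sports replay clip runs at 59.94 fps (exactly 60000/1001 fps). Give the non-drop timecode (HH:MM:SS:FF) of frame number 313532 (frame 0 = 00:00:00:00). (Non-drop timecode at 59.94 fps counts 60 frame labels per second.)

313532 ÷ 60 = 5225 full seconds, remainder 32 frames.
5225 s = 1 h 27 min 5 s.
Timecode: 01:27:05:32.

01:27:05:32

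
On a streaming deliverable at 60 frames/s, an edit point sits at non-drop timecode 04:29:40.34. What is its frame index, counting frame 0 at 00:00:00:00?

970834

Total seconds to the label: (4 × 3600 + 29 × 60 + 40) = 16180.
Frame index = 16180 × 60 + 34 = 970834.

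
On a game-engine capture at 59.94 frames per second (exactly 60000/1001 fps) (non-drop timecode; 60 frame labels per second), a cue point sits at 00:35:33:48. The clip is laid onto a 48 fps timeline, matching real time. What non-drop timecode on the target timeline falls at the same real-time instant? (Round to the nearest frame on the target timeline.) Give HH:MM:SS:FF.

Source frame index: (0×3600 + 35×60 + 33) × 60 + 48 = 128028.
Real time: 128028 / (60000/1001) = 10679669/5000 s.
Target frame: (10679669/5000) × (48) = 64078014/625 ≈ 102524.822 → 102525.
At 48 labels/s: frame 102525 → 00:35:35:45.

00:35:35:45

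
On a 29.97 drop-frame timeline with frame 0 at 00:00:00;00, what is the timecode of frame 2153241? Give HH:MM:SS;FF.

Ten DF minutes hold 17982 frames, so frame 2153241 lies in block 119 (frames 2139858–2157839) with 13383 frames into that block.
The block's first minute is 1800 frames and the rest 1798 each; 13383 frames reaches minute 7, so 119 × 18 + 7 × 2 = 2156 labels have been skipped so far.
Adding those back, label number 2153241 + 2156 = 2155397 at 30 labels/s is 71846 s + 17 f = 19 h 57 min 26 s frame 17, i.e. 19:57:26;17.

19:57:26;17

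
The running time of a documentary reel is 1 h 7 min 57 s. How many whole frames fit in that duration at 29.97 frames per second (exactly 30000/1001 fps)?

122187 frames

1 h 7 min 57 s = 4077 s.
Frames = 4077 × 30000/1001 = 122310000/1001 ≈ 122187.8122.
Complete frames: 122187.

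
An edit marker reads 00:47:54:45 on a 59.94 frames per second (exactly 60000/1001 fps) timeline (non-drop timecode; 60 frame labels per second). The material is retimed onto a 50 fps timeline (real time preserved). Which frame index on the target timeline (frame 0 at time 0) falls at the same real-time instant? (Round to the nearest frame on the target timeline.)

Source frame index: (0×3600 + 47×60 + 54) × 60 + 45 = 172485.
Real time: 172485 / (60000/1001) = 11510499/4000 s.
Target frame: (11510499/4000) × (50) = 11510499/80 ≈ 143881.237 → 143881.

frame 143881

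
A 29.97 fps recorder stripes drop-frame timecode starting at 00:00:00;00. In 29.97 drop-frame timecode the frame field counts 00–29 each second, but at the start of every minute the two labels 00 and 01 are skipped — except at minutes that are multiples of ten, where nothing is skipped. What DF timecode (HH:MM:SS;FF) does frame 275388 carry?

Each 10-minute DF block holds 10 × 60 × 30 − 9 × 2 = 17982 frames. 275388 ÷ 17982 → 15 full blocks, remainder 5658.
Within the partial block the first minute is 1800 frames and each further minute 1798, so 3 further minute boundaries passed. Total skipped labels = 18 × 15 + 2 × 3 = 276.
Non-drop label index = 275388 + 276 = 275664; at 30 labels/s that is 02:33:08:24, i.e. DF 02:33:08;24.

02:33:08;24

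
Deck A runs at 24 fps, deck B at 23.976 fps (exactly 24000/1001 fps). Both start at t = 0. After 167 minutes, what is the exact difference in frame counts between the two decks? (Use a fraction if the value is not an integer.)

167 min = 10020 s.
A emits 24 × 10020 = 240480 frames; B emits 24000/1001 × 10020 = 240480000/1001.
Difference = 240480/1001 frames (≈ 240.2398); B is behind A.

240480/1001 frames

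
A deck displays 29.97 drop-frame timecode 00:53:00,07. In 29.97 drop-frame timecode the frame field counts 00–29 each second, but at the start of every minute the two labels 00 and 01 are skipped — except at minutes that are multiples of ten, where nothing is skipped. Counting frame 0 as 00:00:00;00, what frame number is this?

As if non-drop at 30 labels/s: (0 × 3600 + 53 × 60 + 0) × 30 + 7 = 95407.
Minute boundaries passed: 53; those not divisible by 10: 53 − 5 = 48; dropped labels = 2 × 48 = 96.
Actual frame index = 95407 − 96 = 95311.

95311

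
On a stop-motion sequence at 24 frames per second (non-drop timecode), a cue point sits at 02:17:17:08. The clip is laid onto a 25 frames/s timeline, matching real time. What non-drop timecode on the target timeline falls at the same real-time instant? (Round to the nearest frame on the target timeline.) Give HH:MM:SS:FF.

Source frame index: (2×3600 + 17×60 + 17) × 24 + 8 = 197696.
Real time: 197696 / (24) = 24712/3 s.
Target frame: (24712/3) × (25) = 617800/3 ≈ 205933.333 → 205933.
At 25 labels/s: frame 205933 → 02:17:17:08.

02:17:17:08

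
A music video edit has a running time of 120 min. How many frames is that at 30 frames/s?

216000 frames

120 min = 7200 s.
Frames = 7200 × 30 = 216000.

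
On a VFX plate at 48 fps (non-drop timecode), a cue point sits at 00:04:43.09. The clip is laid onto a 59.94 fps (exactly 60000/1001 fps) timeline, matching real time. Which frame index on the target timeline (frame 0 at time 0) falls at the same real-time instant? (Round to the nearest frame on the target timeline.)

Source frame index: (0×3600 + 4×60 + 43) × 48 + 9 = 13593.
Real time: 13593 / (48) = 4531/16 s.
Target frame: (4531/16) × (60000/1001) = 16991250/1001 ≈ 16974.276 → 16974.

frame 16974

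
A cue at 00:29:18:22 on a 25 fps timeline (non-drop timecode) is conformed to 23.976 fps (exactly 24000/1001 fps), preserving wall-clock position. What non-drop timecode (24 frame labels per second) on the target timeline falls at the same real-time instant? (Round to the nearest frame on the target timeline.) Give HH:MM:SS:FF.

Source frame index: (0×3600 + 29×60 + 18) × 25 + 22 = 43972.
Real time: 43972 / (25) = 43972/25 s.
Target frame: (43972/25) × (24000/1001) = 42213120/1001 ≈ 42170.949 → 42171.
At 24 labels/s: frame 42171 → 00:29:17:03.

00:29:17:03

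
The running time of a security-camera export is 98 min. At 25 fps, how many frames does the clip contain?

98 min = 5880 s.
Frames = 5880 × 25 = 147000.

147000 frames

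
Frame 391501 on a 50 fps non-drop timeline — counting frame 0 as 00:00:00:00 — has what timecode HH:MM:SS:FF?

391501 ÷ 50 = 7830 full seconds, remainder 1 frame.
7830 s = 2 h 10 min 30 s.
Timecode: 02:10:30:01.

02:10:30:01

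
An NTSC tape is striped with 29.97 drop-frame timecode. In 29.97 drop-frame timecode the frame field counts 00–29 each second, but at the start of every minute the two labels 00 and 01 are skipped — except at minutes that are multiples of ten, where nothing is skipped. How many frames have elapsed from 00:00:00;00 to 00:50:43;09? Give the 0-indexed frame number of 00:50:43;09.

91209

As if non-drop at 30 labels/s: (0 × 3600 + 50 × 60 + 43) × 30 + 9 = 91299.
Minute boundaries passed: 50; those not divisible by 10: 50 − 5 = 45; dropped labels = 2 × 45 = 90.
Actual frame index = 91299 − 90 = 91209.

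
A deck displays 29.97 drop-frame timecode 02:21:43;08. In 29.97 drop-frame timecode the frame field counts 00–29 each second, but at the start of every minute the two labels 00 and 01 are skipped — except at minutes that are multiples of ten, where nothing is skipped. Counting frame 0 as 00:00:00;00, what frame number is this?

254844

Complete 10-minute blocks: 14, each 17982 frames → 251748.
Remaining 1 whole minute in the current block: 1800 + 0 × 1798 = 1800 frames.
Within the current minute: 43 × 30 + 8 − 2 = 1296 (labels ;00/;01 skipped at this minute). Total = 251748 + 1800 + 1296 = 254844.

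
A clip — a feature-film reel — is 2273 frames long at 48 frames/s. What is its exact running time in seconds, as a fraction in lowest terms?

2273/48 seconds

Running time = 2273 ÷ (48) = 2273 × 1/48 = 2273/48 s.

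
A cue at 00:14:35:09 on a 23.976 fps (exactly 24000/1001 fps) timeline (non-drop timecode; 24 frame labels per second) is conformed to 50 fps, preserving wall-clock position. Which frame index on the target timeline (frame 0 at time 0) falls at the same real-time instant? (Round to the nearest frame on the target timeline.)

Source frame index: (0×3600 + 14×60 + 35) × 24 + 9 = 21009.
Real time: 21009 / (24000/1001) = 7010003/8000 s.
Target frame: (7010003/8000) × (50) = 7010003/160 ≈ 43812.519 → 43813.

frame 43813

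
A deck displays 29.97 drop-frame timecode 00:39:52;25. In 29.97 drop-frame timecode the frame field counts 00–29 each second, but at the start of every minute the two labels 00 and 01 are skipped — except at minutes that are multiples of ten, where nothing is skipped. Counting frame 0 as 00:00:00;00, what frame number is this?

71713

As if non-drop at 30 labels/s: (0 × 3600 + 39 × 60 + 52) × 30 + 25 = 71785.
Minute boundaries passed: 39; those not divisible by 10: 39 − 3 = 36; dropped labels = 2 × 36 = 72.
Actual frame index = 71785 − 72 = 71713.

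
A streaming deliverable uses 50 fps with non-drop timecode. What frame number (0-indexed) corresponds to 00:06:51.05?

20555

Total seconds to the label: (0 × 3600 + 6 × 60 + 51) = 411.
Frame index = 411 × 50 + 5 = 20555.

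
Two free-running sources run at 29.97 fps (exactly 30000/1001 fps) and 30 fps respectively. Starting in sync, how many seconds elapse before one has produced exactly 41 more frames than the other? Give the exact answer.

The gap grows by |30 − 30000/1001| = 30/1001 frames per second.
Time for a 41-frame gap: 41 ÷ (30/1001) = 41041/30 s.

41041/30 seconds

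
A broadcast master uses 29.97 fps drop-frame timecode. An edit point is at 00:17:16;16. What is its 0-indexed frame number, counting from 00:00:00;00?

As if non-drop at 30 labels/s: (0 × 3600 + 17 × 60 + 16) × 30 + 16 = 31096.
Minute boundaries passed: 17; those not divisible by 10: 17 − 1 = 16; dropped labels = 2 × 16 = 32.
Actual frame index = 31096 − 32 = 31064.

31064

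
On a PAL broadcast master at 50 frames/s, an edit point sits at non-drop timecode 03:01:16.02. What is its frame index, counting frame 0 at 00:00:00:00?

frame 543802

Total seconds to the label: (3 × 3600 + 1 × 60 + 16) = 10876.
Frame index = 10876 × 50 + 2 = 543802.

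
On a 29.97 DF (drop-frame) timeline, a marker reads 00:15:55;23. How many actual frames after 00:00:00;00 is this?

28645

As if non-drop at 30 labels/s: (0 × 3600 + 15 × 60 + 55) × 30 + 23 = 28673.
Minute boundaries passed: 15; those not divisible by 10: 15 − 1 = 14; dropped labels = 2 × 14 = 28.
Actual frame index = 28673 − 28 = 28645.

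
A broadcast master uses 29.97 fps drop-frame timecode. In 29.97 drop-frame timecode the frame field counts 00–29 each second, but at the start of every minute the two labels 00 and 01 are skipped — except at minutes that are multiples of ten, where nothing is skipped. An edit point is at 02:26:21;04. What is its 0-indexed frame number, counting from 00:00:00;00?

Complete 10-minute blocks: 14, each 17982 frames → 251748.
Remaining 6 whole minutes in the current block: 1800 + 5 × 1798 = 10790 frames.
Within the current minute: 21 × 30 + 4 − 2 = 632 (labels ;00/;01 skipped at this minute). Total = 251748 + 10790 + 632 = 263170.

263170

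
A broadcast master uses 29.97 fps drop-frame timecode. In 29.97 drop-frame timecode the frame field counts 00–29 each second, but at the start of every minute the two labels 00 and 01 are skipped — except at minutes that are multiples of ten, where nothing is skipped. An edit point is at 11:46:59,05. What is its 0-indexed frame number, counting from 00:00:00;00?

1271303

As if non-drop at 30 labels/s: (11 × 3600 + 46 × 60 + 59) × 30 + 5 = 1272575.
Minute boundaries passed: 706; those not divisible by 10: 706 − 70 = 636; dropped labels = 2 × 636 = 1272.
Actual frame index = 1272575 − 1272 = 1271303.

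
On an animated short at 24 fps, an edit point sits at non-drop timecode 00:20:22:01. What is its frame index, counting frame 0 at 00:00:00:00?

Total seconds to the label: (0 × 3600 + 20 × 60 + 22) = 1222.
Frame index = 1222 × 24 + 1 = 29329.

29329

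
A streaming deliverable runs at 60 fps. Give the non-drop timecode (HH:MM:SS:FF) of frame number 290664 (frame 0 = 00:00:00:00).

01:20:44:24

290664 ÷ 60 = 4844 full seconds, remainder 24 frames.
4844 s = 1 h 20 min 44 s.
Timecode: 01:20:44:24.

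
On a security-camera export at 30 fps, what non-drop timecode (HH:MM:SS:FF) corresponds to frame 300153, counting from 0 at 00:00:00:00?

02:46:45:03

300153 ÷ 30 = 10005 full seconds, remainder 3 frames.
10005 s = 2 h 46 min 45 s.
Timecode: 02:46:45:03.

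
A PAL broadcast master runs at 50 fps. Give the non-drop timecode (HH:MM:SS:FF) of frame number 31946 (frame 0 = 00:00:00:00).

00:10:38:46

31946 ÷ 50 = 638 full seconds, remainder 46 frames.
638 s = 0 h 10 min 38 s.
Timecode: 00:10:38:46.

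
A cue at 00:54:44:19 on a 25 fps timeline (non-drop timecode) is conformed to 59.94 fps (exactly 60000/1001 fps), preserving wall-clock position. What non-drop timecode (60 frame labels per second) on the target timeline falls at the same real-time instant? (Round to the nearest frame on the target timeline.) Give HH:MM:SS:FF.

00:54:41:29

Source frame index: (0×3600 + 54×60 + 44) × 25 + 19 = 82119.
Real time: 82119 / (25) = 82119/25 s.
Target frame: (82119/25) × (60000/1001) = 197085600/1001 ≈ 196888.711 → 196889.
At 60 labels/s: frame 196889 → 00:54:41:29.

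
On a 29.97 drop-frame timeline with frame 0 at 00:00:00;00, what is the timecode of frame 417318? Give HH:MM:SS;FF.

Ten DF minutes hold 17982 frames, so frame 417318 lies in block 23 (frames 413586–431567) with 3732 frames into that block.
The block's first minute is 1800 frames and the rest 1798 each; 3732 frames reaches minute 2, so 23 × 18 + 2 × 2 = 418 labels have been skipped so far.
Adding those back, label number 417318 + 418 = 417736 at 30 labels/s is 13924 s + 16 f = 3 h 52 min 4 s frame 16, i.e. 03:52:04;16.

03:52:04;16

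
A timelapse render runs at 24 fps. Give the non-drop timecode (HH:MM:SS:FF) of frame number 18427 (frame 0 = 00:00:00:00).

00:12:47:19

18427 ÷ 24 = 767 full seconds, remainder 19 frames.
767 s = 0 h 12 min 47 s.
Timecode: 00:12:47:19.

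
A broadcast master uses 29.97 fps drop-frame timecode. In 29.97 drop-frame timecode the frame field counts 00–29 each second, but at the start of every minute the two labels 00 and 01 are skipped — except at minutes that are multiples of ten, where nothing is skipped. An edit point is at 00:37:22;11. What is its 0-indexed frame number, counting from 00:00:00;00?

Complete 10-minute blocks: 3, each 17982 frames → 53946.
Remaining 7 whole minutes in the current block: 1800 + 6 × 1798 = 12588 frames.
Within the current minute: 22 × 30 + 11 − 2 = 669 (labels ;00/;01 skipped at this minute). Total = 53946 + 12588 + 669 = 67203.

67203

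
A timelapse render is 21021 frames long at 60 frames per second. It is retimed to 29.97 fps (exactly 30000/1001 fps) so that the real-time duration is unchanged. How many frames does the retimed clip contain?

Target frames = source frames × (target rate / source rate) = 21021 × (30000/1001)/(60) = 21021 × 500/1001 = 10500.

10500 frames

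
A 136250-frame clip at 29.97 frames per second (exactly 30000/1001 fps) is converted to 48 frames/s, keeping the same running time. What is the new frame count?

218218 frames

Target frames = source frames × (target rate / source rate) = 136250 × (48)/(30000/1001) = 136250 × 1001/625 = 218218.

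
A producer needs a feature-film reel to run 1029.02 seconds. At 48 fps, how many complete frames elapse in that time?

49392 frames

Frames = 1029.02 × 48 = 1234824/25 ≈ 49392.9600.
Complete frames: 49392.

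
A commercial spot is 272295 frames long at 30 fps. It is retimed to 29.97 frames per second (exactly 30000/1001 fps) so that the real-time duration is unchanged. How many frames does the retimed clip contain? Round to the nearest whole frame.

Frames at target rate = 272295 × (30000/1001) / (30) = 272295000/1001 ≈ 272022.977.
Nearest whole frame: 272023.

272023 frames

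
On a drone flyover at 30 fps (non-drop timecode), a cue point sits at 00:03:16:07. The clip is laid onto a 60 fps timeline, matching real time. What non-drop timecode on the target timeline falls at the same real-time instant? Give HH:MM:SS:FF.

00:03:16:14

Source frame index: (0×3600 + 3×60 + 16) × 30 + 7 = 5887.
Real time: 5887 / (30) = 5887/30 s.
Target frame: (5887/30) × (60) = 11774.
At 60 labels/s: frame 11774 → 00:03:16:14.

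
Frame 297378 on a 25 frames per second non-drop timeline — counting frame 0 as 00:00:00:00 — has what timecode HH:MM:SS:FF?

03:18:15:03

297378 ÷ 25 = 11895 full seconds, remainder 3 frames.
11895 s = 3 h 18 min 15 s.
Timecode: 03:18:15:03.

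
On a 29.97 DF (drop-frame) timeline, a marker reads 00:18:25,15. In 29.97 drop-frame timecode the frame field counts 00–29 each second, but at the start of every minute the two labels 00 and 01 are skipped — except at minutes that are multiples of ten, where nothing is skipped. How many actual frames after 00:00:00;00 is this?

As if non-drop at 30 labels/s: (0 × 3600 + 18 × 60 + 25) × 30 + 15 = 33165.
Minute boundaries passed: 18; those not divisible by 10: 18 − 1 = 17; dropped labels = 2 × 17 = 34.
Actual frame index = 33165 − 34 = 33131.

33131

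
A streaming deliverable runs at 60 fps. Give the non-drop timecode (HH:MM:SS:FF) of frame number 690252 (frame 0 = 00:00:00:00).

03:11:44:12

690252 ÷ 60 = 11504 full seconds, remainder 12 frames.
11504 s = 3 h 11 min 44 s.
Timecode: 03:11:44:12.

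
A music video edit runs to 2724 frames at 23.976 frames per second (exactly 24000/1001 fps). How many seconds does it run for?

Running time = 2724 / (24000/1001) = 113.6135 s.

113.6135 seconds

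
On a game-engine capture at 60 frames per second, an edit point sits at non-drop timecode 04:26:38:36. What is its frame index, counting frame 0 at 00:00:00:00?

Total seconds to the label: (4 × 3600 + 26 × 60 + 38) = 15998.
Frame index = 15998 × 60 + 36 = 959916.

frame 959916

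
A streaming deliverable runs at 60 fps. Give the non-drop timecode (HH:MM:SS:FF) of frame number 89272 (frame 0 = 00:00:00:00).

00:24:47:52

89272 ÷ 60 = 1487 full seconds, remainder 52 frames.
1487 s = 0 h 24 min 47 s.
Timecode: 00:24:47:52.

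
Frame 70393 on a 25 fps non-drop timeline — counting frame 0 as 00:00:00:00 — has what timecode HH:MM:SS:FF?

70393 ÷ 25 = 2815 full seconds, remainder 18 frames.
2815 s = 0 h 46 min 55 s.
Timecode: 00:46:55:18.

00:46:55:18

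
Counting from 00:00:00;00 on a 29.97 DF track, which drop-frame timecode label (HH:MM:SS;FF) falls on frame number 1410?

00:00:47;00

Ten DF minutes hold 17982 frames, so frame 1410 lies in block 0 (frames 0–17981) with 1410 frames into that block.
The block's first minute is 1800 frames and the rest 1798 each; 1410 frames reaches minute 0, so 0 × 18 + 0 × 2 = 0 labels have been skipped so far.
Adding those back, label number 1410 + 0 = 1410 at 30 labels/s is 47 s + 0 f = 0 h 0 min 47 s frame 0, i.e. 00:00:47;00.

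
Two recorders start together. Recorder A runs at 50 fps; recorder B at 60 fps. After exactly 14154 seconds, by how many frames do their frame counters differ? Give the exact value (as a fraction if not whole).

A emits 50 × 14154 = 707700 frames; B emits 60 × 14154 = 849240.
Difference = 141540 frames; B is ahead of A.

141540 frames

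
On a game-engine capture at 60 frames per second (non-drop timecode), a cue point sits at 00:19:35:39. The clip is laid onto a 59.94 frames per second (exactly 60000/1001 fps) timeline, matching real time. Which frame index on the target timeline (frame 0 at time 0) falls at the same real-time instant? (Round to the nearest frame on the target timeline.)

Source frame index: (0×3600 + 19×60 + 35) × 60 + 39 = 70539.
Real time: 70539 / (60) = 23513/20 s.
Target frame: (23513/20) × (60000/1001) = 10077000/143 ≈ 70468.531 → 70469.

frame 70469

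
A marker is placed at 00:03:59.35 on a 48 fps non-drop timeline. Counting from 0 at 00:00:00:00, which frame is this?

Total seconds to the label: (0 × 3600 + 3 × 60 + 59) = 239.
Frame index = 239 × 48 + 35 = 11507.

11507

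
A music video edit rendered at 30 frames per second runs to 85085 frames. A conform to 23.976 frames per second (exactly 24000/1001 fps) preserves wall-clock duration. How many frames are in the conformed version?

Target frames = source frames × (target rate / source rate) = 85085 × (24000/1001)/(30) = 85085 × 800/1001 = 68000.

68000 frames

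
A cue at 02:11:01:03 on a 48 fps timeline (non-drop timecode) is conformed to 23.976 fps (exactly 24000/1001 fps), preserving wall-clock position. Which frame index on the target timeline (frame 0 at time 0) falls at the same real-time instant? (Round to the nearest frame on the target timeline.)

frame 188477

Source frame index: (2×3600 + 11×60 + 1) × 48 + 3 = 377331.
Real time: 377331 / (48) = 125777/16 s.
Target frame: (125777/16) × (24000/1001) = 188665500/1001 ≈ 188477.023 → 188477.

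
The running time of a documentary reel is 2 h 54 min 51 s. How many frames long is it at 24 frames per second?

251784 frames

2 h 54 min 51 s = 10491 s.
Frames = 10491 × 24 = 251784.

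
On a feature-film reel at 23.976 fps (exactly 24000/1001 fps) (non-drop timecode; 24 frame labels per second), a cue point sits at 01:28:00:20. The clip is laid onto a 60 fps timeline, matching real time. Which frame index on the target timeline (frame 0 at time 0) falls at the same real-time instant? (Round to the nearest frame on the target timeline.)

frame 317167

Source frame index: (1×3600 + 28×60 + 0) × 24 + 20 = 126740.
Real time: 126740 / (24000/1001) = 6343337/1200 s.
Target frame: (6343337/1200) × (60) = 6343337/20 ≈ 317166.850 → 317167.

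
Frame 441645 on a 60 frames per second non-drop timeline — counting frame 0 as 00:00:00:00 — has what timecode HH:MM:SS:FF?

441645 ÷ 60 = 7360 full seconds, remainder 45 frames.
7360 s = 2 h 2 min 40 s.
Timecode: 02:02:40:45.

02:02:40:45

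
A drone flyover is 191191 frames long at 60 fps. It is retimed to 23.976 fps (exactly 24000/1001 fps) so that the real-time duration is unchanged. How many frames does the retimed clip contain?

Target frames = source frames × (target rate / source rate) = 191191 × (24000/1001)/(60) = 191191 × 400/1001 = 76400.

76400 frames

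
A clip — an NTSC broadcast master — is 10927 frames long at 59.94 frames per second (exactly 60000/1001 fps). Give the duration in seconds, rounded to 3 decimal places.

182.299 seconds

Running time = 10927 × 1001/60000 = 10937927/60000 s ≈ 182.299 s.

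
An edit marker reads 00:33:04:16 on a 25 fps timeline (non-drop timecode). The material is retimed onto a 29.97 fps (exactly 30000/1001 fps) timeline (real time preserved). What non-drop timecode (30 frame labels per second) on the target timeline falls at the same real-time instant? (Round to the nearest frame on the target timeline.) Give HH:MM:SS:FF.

00:33:02:20

Source frame index: (0×3600 + 33×60 + 4) × 25 + 16 = 49616.
Real time: 49616 / (25) = 49616/25 s.
Target frame: (49616/25) × (30000/1001) = 8505600/143 ≈ 59479.720 → 59480.
At 30 labels/s: frame 59480 → 00:33:02:20.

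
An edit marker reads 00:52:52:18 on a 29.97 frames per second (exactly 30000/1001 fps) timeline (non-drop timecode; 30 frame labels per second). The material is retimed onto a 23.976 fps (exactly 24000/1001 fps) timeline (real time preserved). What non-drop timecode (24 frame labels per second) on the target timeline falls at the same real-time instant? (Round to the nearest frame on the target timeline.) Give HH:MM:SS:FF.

00:52:52:14

Source frame index: (0×3600 + 52×60 + 52) × 30 + 18 = 95178.
Real time: 95178 / (30000/1001) = 15878863/5000 s.
Target frame: (15878863/5000) × (24000/1001) = 380712/5 ≈ 76142.400 → 76142.
At 24 labels/s: frame 76142 → 00:52:52:14.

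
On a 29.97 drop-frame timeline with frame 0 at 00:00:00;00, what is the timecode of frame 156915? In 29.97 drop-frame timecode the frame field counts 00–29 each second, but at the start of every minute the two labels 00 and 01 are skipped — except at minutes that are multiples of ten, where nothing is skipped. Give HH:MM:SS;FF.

Ten DF minutes hold 17982 frames, so frame 156915 lies in block 8 (frames 143856–161837) with 13059 frames into that block.
The block's first minute is 1800 frames and the rest 1798 each; 13059 frames reaches minute 7, so 8 × 18 + 7 × 2 = 158 labels have been skipped so far.
Adding those back, label number 156915 + 158 = 157073 at 30 labels/s is 5235 s + 23 f = 1 h 27 min 15 s frame 23, i.e. 01:27:15;23.

01:27:15;23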